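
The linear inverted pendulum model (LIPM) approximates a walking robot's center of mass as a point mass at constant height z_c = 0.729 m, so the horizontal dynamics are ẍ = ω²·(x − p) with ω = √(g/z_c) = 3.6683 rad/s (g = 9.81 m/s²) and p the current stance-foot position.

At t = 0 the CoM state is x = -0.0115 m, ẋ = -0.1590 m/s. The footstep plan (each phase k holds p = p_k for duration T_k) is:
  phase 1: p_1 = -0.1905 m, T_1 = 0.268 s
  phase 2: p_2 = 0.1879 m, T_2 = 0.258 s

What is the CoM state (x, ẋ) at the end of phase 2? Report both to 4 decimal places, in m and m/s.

phase 1: p=-0.1905, T=0.268, ωT=0.983104, cosh=1.523444, sinh=1.149296; start (x,ẋ)=(-0.011500, -0.159000) → end (x,ẋ)=(0.032381, 0.512430)
phase 2: p=0.1879, T=0.258, ωT=0.946421, cosh=1.482300, sinh=1.094173; start (x,ẋ)=(0.032381, 0.512430) → end (x,ẋ)=(0.110221, 0.135360)

x = 0.1102, ẋ = 0.1354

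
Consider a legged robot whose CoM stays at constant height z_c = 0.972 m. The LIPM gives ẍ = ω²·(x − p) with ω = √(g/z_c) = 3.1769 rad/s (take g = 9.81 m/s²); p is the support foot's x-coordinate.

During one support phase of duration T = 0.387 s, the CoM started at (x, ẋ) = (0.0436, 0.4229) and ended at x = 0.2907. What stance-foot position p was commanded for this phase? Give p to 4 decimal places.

ωT = 3.1769·0.387 = 1.229460; cosh(ωT) = 1.855917, sinh(ωT) = 1.563467
x(T) = p + (x₀−p)·cosh(ωT) + (ẋ₀/ω)·sinh(ωT) ⇒ p·(1 − cosh) = x(T) − x₀·cosh − (ẋ₀/ω)·sinh
numerator   = 0.2907 − (0.0436)·1.855917 − (0.4229/3.1769)·1.563467 = 0.001658
denominator = 1 − 1.855917 = -0.855917
p = 0.001658 / -0.855917 = -0.0019

p = -0.0019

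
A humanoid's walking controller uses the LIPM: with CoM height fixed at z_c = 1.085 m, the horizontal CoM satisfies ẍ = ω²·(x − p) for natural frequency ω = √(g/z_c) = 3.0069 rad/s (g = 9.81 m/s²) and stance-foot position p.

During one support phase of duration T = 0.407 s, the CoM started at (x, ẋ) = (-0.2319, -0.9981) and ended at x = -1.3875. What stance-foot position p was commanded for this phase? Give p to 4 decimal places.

p = 0.5237

ωT = 3.0069·0.407 = 1.223808; cosh(ωT) = 1.847110, sinh(ωT) = 1.553002
x(T) = p + (x₀−p)·cosh(ωT) + (ẋ₀/ω)·sinh(ωT) ⇒ p·(1 − cosh) = x(T) − x₀·cosh − (ẋ₀/ω)·sinh
numerator   = -1.3875 − (-0.2319)·1.847110 − (-0.9981/3.0069)·1.553002 = -0.443657
denominator = 1 − 1.847110 = -0.847110
p = -0.443657 / -0.847110 = 0.5237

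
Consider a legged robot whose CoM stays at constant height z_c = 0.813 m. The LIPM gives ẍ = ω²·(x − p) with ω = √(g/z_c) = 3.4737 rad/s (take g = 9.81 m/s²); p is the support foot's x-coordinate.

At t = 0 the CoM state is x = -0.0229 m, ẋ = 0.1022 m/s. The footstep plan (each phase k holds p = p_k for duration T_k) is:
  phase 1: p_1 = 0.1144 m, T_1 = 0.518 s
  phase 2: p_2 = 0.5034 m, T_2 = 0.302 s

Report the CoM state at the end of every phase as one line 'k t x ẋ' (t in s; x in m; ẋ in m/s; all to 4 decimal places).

1 0.5180 -0.2255 -1.0849
2 0.8200 -1.0559 -4.9096

phase 1: p=0.1144, T=0.518, ωT=1.799377, cosh=3.105640, sinh=2.940238; start (x,ẋ)=(-0.022900, 0.102200) → end (x,ẋ)=(-0.225499, -1.084918)
phase 2: p=0.5034, T=0.302, ωT=1.049057, cosh=1.602613, sinh=1.252346; start (x,ẋ)=(-0.225499, -1.084918) → end (x,ẋ)=(-1.055881, -4.909614)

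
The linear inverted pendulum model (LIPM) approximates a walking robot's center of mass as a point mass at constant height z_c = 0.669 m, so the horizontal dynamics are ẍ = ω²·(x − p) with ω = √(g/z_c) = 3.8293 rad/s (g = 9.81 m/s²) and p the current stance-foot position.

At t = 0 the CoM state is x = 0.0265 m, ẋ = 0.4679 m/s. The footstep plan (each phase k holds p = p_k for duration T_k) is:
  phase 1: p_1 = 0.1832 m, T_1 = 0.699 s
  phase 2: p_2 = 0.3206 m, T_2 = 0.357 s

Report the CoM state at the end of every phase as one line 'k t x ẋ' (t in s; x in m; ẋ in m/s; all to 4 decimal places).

1 0.6990 -0.0772 -0.9238
2 1.0560 -0.9531 -4.7247

phase 1: p=0.1832, T=0.699, ωT=2.676681, cosh=7.302776, sinh=7.233985; start (x,ẋ)=(0.026500, 0.467900) → end (x,ẋ)=(-0.077228, -0.923793)
phase 2: p=0.3206, T=0.357, ωT=1.367060, cosh=2.089327, sinh=1.834472; start (x,ẋ)=(-0.077228, -0.923793) → end (x,ẋ)=(-0.953148, -4.724748)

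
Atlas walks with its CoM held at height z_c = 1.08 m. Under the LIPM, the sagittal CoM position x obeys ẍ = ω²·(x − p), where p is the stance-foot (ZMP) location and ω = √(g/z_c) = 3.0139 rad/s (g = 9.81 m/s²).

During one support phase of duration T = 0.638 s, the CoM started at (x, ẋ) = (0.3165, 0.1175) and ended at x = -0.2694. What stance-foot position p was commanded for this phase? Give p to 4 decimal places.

p = 0.6038

ωT = 3.0139·0.638 = 1.922868; cosh(ωT) = 3.493369, sinh(ωT) = 3.347182
x(T) = p + (x₀−p)·cosh(ωT) + (ẋ₀/ω)·sinh(ωT) ⇒ p·(1 − cosh) = x(T) − x₀·cosh − (ẋ₀/ω)·sinh
numerator   = -0.2694 − (0.3165)·3.493369 − (0.1175/3.0139)·3.347182 = -1.505545
denominator = 1 − 3.493369 = -2.493369
p = -1.505545 / -2.493369 = 0.6038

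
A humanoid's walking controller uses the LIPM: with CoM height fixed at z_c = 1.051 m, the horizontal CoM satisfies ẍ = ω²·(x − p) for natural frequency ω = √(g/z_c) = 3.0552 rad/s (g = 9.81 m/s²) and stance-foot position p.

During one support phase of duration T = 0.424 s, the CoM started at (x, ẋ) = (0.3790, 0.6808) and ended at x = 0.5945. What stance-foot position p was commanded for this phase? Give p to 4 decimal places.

p = 0.5461

ωT = 3.0552·0.424 = 1.295405; cosh(ωT) = 1.963131, sinh(ωT) = 1.689344
x(T) = p + (x₀−p)·cosh(ωT) + (ẋ₀/ω)·sinh(ωT) ⇒ p·(1 − cosh) = x(T) − x₀·cosh − (ẋ₀/ω)·sinh
numerator   = 0.5945 − (0.3790)·1.963131 − (0.6808/3.0552)·1.689344 = -0.525968
denominator = 1 − 1.963131 = -0.963131
p = -0.525968 / -0.963131 = 0.5461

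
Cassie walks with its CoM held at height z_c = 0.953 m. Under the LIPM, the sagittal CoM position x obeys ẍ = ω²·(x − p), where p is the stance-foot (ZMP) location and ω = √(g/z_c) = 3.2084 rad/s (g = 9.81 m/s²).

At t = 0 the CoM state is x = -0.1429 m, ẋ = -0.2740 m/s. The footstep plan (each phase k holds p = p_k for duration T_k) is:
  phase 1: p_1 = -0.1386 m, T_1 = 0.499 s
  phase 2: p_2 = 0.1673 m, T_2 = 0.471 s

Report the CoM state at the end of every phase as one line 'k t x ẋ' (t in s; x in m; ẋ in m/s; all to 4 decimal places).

1 0.4990 -0.3528 -0.7397
2 0.9700 -1.5656 -5.3547

phase 1: p=-0.1386, T=0.499, ωT=1.600992, cosh=2.579821, sinh=2.378125; start (x,ẋ)=(-0.142900, -0.274000) → end (x,ẋ)=(-0.352787, -0.739680)
phase 2: p=0.1673, T=0.471, ωT=1.511156, cosh=2.376312, sinh=2.155657; start (x,ẋ)=(-0.352787, -0.739680) → end (x,ẋ)=(-1.565564, -5.354741)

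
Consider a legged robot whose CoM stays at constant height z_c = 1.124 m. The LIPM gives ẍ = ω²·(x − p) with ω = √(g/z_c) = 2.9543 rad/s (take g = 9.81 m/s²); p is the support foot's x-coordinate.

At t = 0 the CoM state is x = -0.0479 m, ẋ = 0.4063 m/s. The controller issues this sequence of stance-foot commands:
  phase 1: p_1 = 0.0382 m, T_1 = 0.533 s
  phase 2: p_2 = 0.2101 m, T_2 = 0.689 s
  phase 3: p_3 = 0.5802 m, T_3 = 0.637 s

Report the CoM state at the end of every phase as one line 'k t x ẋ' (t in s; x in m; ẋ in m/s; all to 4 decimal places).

phase 1: p=0.0382, T=0.533, ωT=1.574642, cosh=2.518047, sinh=2.310965; start (x,ẋ)=(-0.047900, 0.406300) → end (x,ẋ)=(0.139219, 0.435253)
phase 2: p=0.2101, T=0.689, ωT=2.035513, cosh=3.893395, sinh=3.762781; start (x,ẋ)=(0.139219, 0.435253) → end (x,ẋ)=(0.488500, 0.906677)
phase 3: p=0.5802, T=0.637, ωT=1.881889, cosh=3.359099, sinh=3.206797; start (x,ẋ)=(0.488500, 0.906677) → end (x,ẋ)=(1.256337, 2.176862)

1 0.5330 0.1392 0.4353
2 1.2220 0.4885 0.9067
3 1.8590 1.2563 2.1769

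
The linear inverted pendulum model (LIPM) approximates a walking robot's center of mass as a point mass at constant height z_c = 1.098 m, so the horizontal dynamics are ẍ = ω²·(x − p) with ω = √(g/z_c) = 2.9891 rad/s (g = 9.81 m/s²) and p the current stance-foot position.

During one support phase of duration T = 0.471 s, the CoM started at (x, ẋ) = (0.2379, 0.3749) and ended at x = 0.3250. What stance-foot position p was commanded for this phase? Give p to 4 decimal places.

ωT = 2.9891·0.471 = 1.407866; cosh(ωT) = 2.165945, sinh(ωT) = 1.921280
x(T) = p + (x₀−p)·cosh(ωT) + (ẋ₀/ω)·sinh(ωT) ⇒ p·(1 − cosh) = x(T) − x₀·cosh − (ẋ₀/ω)·sinh
numerator   = 0.3250 − (0.2379)·2.165945 − (0.3749/2.9891)·1.921280 = -0.431250
denominator = 1 − 2.165945 = -1.165945
p = -0.431250 / -1.165945 = 0.3699

p = 0.3699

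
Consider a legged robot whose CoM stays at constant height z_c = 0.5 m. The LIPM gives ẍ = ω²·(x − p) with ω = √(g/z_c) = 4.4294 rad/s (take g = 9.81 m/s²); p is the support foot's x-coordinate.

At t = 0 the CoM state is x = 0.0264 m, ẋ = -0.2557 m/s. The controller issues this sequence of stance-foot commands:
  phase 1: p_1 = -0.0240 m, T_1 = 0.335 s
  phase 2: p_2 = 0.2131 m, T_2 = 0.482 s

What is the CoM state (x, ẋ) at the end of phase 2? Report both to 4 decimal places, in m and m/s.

x = -0.9387, ẋ = -4.9903

phase 1: p=-0.0240, T=0.335, ωT=1.483849, cosh=2.318325, sinh=2.091562; start (x,ẋ)=(0.026400, -0.255700) → end (x,ẋ)=(-0.027898, -0.125872)
phase 2: p=0.2131, T=0.482, ωT=2.134971, cosh=4.287524, sinh=4.169276; start (x,ẋ)=(-0.027898, -0.125872) → end (x,ẋ)=(-0.938664, -4.990281)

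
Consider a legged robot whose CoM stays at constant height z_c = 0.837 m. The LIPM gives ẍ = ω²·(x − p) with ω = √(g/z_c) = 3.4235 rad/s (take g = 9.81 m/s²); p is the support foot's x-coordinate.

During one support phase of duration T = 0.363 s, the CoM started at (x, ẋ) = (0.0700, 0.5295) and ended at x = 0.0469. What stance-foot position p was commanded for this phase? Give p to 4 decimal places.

p = 0.3765

ωT = 3.4235·0.363 = 1.242730; cosh(ωT) = 1.876829, sinh(ωT) = 1.588233
x(T) = p + (x₀−p)·cosh(ωT) + (ẋ₀/ω)·sinh(ωT) ⇒ p·(1 − cosh) = x(T) − x₀·cosh − (ẋ₀/ω)·sinh
numerator   = 0.0469 − (0.0700)·1.876829 − (0.5295/3.4235)·1.588233 = -0.330124
denominator = 1 − 1.876829 = -0.876829
p = -0.330124 / -0.876829 = 0.3765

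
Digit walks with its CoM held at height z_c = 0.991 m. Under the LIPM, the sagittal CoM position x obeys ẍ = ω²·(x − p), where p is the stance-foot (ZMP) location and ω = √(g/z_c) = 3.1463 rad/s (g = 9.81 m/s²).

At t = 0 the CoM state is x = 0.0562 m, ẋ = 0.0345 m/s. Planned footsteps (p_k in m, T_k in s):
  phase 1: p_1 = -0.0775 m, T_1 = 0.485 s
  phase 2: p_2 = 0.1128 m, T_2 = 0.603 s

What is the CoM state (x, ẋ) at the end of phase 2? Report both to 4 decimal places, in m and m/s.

phase 1: p=-0.0775, T=0.485, ωT=1.525956, cosh=2.408475, sinh=2.191062; start (x,ẋ)=(0.056200, 0.034500) → end (x,ẋ)=(0.268539, 1.004785)
phase 2: p=0.1128, T=0.603, ωT=1.897219, cosh=3.408656, sinh=3.258670; start (x,ẋ)=(0.268539, 1.004785) → end (x,ẋ)=(1.684330, 5.021716)

x = 1.6843, ẋ = 5.0217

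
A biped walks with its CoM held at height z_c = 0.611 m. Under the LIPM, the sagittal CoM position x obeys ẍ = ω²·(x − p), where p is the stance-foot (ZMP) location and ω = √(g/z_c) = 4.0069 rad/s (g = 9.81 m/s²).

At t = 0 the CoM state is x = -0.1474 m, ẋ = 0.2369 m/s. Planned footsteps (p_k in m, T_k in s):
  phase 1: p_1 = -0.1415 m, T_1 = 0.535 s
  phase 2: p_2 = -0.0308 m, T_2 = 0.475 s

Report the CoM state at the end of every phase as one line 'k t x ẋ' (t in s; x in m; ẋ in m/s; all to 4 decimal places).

phase 1: p=-0.1415, T=0.535, ωT=2.143692, cosh=4.324046, sinh=4.206825; start (x,ẋ)=(-0.147400, 0.236900) → end (x,ẋ)=(0.081708, 0.924914)
phase 2: p=-0.0308, T=0.475, ωT=1.903277, cosh=3.428461, sinh=3.279382; start (x,ẋ)=(0.081708, 0.924914) → end (x,ẋ)=(1.111911, 4.649409)

1 0.5350 0.0817 0.9249
2 1.0100 1.1119 4.6494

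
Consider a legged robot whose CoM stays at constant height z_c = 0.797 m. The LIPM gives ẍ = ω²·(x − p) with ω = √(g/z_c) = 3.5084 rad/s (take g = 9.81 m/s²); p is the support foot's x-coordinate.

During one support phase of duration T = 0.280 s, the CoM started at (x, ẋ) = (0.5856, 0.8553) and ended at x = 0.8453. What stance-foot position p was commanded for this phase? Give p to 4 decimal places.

p = 0.6243

ωT = 3.5084·0.280 = 0.982352; cosh(ωT) = 1.522580, sinh(ωT) = 1.148151
x(T) = p + (x₀−p)·cosh(ωT) + (ẋ₀/ω)·sinh(ωT) ⇒ p·(1 − cosh) = x(T) − x₀·cosh − (ẋ₀/ω)·sinh
numerator   = 0.8453 − (0.5856)·1.522580 − (0.8553/3.5084)·1.148151 = -0.326226
denominator = 1 − 1.522580 = -0.522580
p = -0.326226 / -0.522580 = 0.6243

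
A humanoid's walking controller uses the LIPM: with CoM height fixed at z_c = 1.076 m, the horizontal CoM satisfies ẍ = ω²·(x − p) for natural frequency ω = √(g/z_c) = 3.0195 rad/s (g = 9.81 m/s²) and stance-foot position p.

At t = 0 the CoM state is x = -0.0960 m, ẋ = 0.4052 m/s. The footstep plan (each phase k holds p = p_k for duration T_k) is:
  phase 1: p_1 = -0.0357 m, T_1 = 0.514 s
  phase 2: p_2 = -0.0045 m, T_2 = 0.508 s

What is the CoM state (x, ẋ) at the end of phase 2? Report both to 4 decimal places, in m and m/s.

phase 1: p=-0.0357, T=0.514, ωT=1.552023, cosh=2.466415, sinh=2.254596; start (x,ẋ)=(-0.096000, 0.405200) → end (x,ẋ)=(0.118129, 0.588884)
phase 2: p=-0.0045, T=0.508, ωT=1.533906, cosh=2.425971, sinh=2.210280; start (x,ẋ)=(0.118129, 0.588884) → end (x,ẋ)=(0.724059, 2.247036)

x = 0.7241, ẋ = 2.2470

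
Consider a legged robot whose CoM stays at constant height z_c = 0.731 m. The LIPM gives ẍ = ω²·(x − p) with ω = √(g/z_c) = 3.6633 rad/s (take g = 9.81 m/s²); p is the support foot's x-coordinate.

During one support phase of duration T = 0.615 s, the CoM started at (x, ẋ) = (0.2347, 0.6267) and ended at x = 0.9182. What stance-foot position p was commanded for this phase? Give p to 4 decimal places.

p = 0.2666

ωT = 3.6633·0.615 = 2.252930; cosh(ωT) = 4.810331, sinh(ωT) = 4.705240
x(T) = p + (x₀−p)·cosh(ωT) + (ẋ₀/ω)·sinh(ωT) ⇒ p·(1 − cosh) = x(T) − x₀·cosh − (ẋ₀/ω)·sinh
numerator   = 0.9182 − (0.2347)·4.810331 − (0.6267/3.6633)·4.705240 = -1.015735
denominator = 1 − 4.810331 = -3.810331
p = -1.015735 / -3.810331 = 0.2666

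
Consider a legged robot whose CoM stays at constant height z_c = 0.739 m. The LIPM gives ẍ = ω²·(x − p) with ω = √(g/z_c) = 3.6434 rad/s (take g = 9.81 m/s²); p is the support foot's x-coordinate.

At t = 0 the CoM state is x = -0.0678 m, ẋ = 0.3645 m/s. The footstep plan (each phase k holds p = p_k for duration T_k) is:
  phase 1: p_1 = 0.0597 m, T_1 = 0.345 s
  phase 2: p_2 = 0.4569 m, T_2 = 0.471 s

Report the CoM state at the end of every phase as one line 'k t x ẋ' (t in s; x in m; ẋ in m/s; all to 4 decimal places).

1 0.3450 -0.0209 -0.0579
2 0.8160 -0.9577 -4.8515

phase 1: p=0.0597, T=0.345, ωT=1.256973, cosh=1.899640, sinh=1.615126; start (x,ẋ)=(-0.067800, 0.364500) → end (x,ẋ)=(-0.020921, -0.057861)
phase 2: p=0.4569, T=0.471, ωT=1.716041, cosh=2.871121, sinh=2.691344; start (x,ẋ)=(-0.020921, -0.057861) → end (x,ẋ)=(-0.957722, -4.851466)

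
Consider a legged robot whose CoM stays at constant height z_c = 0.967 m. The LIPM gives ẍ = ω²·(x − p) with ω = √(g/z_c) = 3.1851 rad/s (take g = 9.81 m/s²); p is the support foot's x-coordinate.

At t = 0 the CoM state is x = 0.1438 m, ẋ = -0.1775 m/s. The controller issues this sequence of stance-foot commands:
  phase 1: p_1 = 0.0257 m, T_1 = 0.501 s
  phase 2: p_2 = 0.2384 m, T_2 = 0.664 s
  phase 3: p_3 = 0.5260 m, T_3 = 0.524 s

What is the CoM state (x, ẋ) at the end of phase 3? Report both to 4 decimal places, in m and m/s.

x = 1.8213, ẋ = 4.3111

phase 1: p=0.0257, T=0.501, ωT=1.595735, cosh=2.567356, sinh=2.364597; start (x,ẋ)=(0.143800, -0.177500) → end (x,ẋ)=(0.197130, 0.433762)
phase 2: p=0.2384, T=0.664, ωT=2.114906, cosh=4.204727, sinh=4.084083; start (x,ẋ)=(0.197130, 0.433762) → end (x,ẋ)=(0.621060, 1.287001)
phase 3: p=0.5260, T=0.524, ωT=1.668992, cosh=2.747627, sinh=2.559191; start (x,ẋ)=(0.621060, 1.287001) → end (x,ẋ)=(1.821280, 4.311060)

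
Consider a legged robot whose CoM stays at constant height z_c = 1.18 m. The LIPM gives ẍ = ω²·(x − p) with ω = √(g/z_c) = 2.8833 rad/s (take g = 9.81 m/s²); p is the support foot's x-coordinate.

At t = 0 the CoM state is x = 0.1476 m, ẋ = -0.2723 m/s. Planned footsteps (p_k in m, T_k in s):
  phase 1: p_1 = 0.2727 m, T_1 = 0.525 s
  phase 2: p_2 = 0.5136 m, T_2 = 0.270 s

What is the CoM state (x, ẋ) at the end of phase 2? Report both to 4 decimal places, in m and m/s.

x = -0.8920, ẋ = -3.7249

phase 1: p=0.2727, T=0.525, ωT=1.513733, cosh=2.381873, sinh=2.161786; start (x,ẋ)=(0.147600, -0.272300) → end (x,ẋ)=(-0.229432, -1.428342)
phase 2: p=0.5136, T=0.270, ωT=0.778491, cosh=1.318641, sinh=0.859542; start (x,ẋ)=(-0.229432, -1.428342) → end (x,ẋ)=(-0.891996, -3.724940)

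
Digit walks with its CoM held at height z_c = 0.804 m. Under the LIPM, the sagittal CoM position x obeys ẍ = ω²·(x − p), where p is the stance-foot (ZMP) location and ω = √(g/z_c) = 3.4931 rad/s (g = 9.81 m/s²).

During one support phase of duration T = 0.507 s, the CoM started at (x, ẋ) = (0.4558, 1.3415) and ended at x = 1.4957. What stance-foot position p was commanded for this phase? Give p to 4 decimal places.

ωT = 3.4931·0.507 = 1.771002; cosh(ωT) = 3.023450, sinh(ωT) = 2.853287
x(T) = p + (x₀−p)·cosh(ωT) + (ẋ₀/ω)·sinh(ωT) ⇒ p·(1 − cosh) = x(T) − x₀·cosh − (ẋ₀/ω)·sinh
numerator   = 1.4957 − (0.4558)·3.023450 − (1.3415/3.4931)·2.853287 = -0.978173
denominator = 1 − 3.023450 = -2.023450
p = -0.978173 / -2.023450 = 0.4834

p = 0.4834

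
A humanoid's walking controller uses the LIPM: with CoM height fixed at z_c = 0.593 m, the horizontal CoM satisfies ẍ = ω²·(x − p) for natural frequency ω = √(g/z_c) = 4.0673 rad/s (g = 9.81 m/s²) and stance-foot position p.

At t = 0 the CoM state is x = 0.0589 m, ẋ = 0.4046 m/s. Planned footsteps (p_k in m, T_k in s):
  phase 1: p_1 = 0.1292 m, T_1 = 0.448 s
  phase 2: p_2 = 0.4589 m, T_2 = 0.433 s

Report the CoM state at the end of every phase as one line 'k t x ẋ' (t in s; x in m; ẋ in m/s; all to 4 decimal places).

phase 1: p=0.1292, T=0.448, ωT=1.822150, cosh=3.173411, sinh=3.011733; start (x,ẋ)=(0.058900, 0.404600) → end (x,ẋ)=(0.205705, 0.422814)
phase 2: p=0.4589, T=0.433, ωT=1.761141, cosh=2.995461, sinh=2.823612; start (x,ẋ)=(0.205705, 0.422814) → end (x,ẋ)=(-0.006008, -1.641287)

1 0.4480 0.2057 0.4228
2 0.8810 -0.0060 -1.6413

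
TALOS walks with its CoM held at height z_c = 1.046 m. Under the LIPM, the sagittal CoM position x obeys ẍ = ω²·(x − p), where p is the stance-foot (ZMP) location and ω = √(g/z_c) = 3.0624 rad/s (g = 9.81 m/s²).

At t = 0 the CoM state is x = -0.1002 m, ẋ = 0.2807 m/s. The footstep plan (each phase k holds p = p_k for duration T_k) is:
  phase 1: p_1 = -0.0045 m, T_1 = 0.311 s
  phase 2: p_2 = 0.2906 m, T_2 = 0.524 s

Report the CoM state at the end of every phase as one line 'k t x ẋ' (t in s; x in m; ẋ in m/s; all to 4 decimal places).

1 0.3110 -0.0459 0.0947
2 0.8350 -0.5066 -2.2153

phase 1: p=-0.0045, T=0.311, ωT=0.952406, cosh=1.488875, sinh=1.103064; start (x,ẋ)=(-0.100200, 0.280700) → end (x,ẋ)=(-0.045878, 0.094651)
phase 2: p=0.2906, T=0.524, ωT=1.604698, cosh=2.588652, sinh=2.387702; start (x,ẋ)=(-0.045878, 0.094651) → end (x,ẋ)=(-0.506628, -2.215346)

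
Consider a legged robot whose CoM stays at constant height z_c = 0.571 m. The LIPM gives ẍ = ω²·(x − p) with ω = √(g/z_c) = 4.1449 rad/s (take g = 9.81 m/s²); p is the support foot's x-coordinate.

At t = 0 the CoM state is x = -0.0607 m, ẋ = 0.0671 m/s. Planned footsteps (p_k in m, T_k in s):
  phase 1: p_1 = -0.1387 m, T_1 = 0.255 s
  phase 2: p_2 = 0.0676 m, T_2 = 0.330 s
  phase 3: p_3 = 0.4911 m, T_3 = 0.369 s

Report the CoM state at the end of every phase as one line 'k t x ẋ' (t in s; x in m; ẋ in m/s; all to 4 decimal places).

1 0.2550 0.0076 0.5172
2 0.5850 0.1712 0.6244
3 0.9540 0.0494 -1.4082

phase 1: p=-0.1387, T=0.255, ωT=1.056949, cosh=1.612547, sinh=1.265033; start (x,ẋ)=(-0.060700, 0.067100) → end (x,ẋ)=(0.007558, 0.517190)
phase 2: p=0.0676, T=0.330, ωT=1.367817, cosh=2.090716, sinh=1.836053; start (x,ẋ)=(0.007558, 0.517190) → end (x,ẋ)=(0.171167, 0.624360)
phase 3: p=0.4911, T=0.369, ωT=1.529468, cosh=2.416186, sinh=2.199535; start (x,ẋ)=(0.171167, 0.624360) → end (x,ẋ)=(0.049404, -1.408217)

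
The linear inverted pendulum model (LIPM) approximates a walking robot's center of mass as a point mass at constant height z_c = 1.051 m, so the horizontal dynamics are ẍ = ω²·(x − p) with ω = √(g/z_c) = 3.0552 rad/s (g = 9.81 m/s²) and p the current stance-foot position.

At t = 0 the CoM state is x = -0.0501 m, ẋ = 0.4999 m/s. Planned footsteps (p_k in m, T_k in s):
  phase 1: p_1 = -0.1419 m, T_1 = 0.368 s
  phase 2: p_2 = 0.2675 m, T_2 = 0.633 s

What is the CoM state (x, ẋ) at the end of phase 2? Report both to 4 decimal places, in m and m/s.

x = 1.5394, ẋ = 4.0770

phase 1: p=-0.1419, T=0.368, ωT=1.124314, cosh=1.701489, sinh=1.376614; start (x,ẋ)=(-0.050100, 0.499900) → end (x,ẋ)=(0.239542, 1.236670)
phase 2: p=0.2675, T=0.633, ωT=1.933942, cosh=3.530648, sinh=3.386071; start (x,ẋ)=(0.239542, 1.236670) → end (x,ẋ)=(1.539388, 4.077017)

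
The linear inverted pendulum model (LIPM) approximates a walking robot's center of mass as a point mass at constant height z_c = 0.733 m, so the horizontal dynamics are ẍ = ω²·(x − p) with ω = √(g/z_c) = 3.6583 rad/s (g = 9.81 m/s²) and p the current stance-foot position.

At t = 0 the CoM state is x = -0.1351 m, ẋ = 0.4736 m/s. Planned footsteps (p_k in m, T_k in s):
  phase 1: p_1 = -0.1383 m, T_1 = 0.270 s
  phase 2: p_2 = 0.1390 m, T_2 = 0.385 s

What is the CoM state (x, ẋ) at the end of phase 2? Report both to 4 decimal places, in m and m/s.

x = 0.2607, ẋ = 0.7354

phase 1: p=-0.1383, T=0.270, ωT=0.987741, cosh=1.528789, sinh=1.156372; start (x,ẋ)=(-0.135100, 0.473600) → end (x,ẋ)=(0.016295, 0.737572)
phase 2: p=0.1390, T=0.385, ωT=1.408446, cosh=2.167058, sinh=1.922535; start (x,ẋ)=(0.016295, 0.737572) → end (x,ẋ)=(0.260705, 0.735351)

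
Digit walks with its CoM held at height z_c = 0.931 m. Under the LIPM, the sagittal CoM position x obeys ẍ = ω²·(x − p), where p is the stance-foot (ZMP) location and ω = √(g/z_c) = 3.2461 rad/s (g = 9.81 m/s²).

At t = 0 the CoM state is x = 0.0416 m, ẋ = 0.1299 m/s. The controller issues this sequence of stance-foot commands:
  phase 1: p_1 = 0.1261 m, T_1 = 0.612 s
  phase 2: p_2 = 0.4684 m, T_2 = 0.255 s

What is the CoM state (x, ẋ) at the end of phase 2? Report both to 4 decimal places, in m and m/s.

phase 1: p=0.1261, T=0.612, ωT=1.986613, cosh=3.713979, sinh=3.576820; start (x,ẋ)=(0.041600, 0.129900) → end (x,ẋ)=(-0.044597, -0.498660)
phase 2: p=0.4684, T=0.255, ωT=0.827756, cosh=1.362603, sinh=0.925574; start (x,ẋ)=(-0.044597, -0.498660) → end (x,ẋ)=(-0.372796, -2.220777)

x = -0.3728, ẋ = -2.2208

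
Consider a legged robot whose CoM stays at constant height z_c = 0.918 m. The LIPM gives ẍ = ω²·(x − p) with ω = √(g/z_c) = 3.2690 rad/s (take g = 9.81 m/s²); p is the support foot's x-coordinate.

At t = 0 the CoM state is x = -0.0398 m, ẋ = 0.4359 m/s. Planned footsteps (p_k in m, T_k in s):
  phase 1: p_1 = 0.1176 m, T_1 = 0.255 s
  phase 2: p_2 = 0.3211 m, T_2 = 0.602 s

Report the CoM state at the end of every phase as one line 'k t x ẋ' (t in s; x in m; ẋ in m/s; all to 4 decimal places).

1 0.2550 0.0268 0.1160
2 0.8570 -0.6282 -2.9525

phase 1: p=0.1176, T=0.255, ωT=0.833595, cosh=1.368031, sinh=0.933547; start (x,ẋ)=(-0.039800, 0.435900) → end (x,ẋ)=(0.026754, 0.115977)
phase 2: p=0.3211, T=0.602, ωT=1.967938, cosh=3.647825, sinh=3.508081; start (x,ẋ)=(0.026754, 0.115977) → end (x,ẋ)=(-0.628162, -2.952467)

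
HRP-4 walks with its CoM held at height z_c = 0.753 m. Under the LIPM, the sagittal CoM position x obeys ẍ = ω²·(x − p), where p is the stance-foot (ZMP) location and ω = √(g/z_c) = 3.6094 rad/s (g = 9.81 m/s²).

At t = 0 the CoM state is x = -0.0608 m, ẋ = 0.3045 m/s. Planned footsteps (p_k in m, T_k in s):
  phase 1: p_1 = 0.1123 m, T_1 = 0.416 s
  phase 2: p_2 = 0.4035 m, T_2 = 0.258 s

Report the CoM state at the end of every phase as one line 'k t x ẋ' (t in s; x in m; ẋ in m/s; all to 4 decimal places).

1 0.4160 -0.1155 -0.6153
2 0.6740 -0.5400 -2.9097

phase 1: p=0.1123, T=0.416, ωT=1.501510, cosh=2.355628, sinh=2.132835; start (x,ẋ)=(-0.060800, 0.304500) → end (x,ẋ)=(-0.115527, -0.615279)
phase 2: p=0.4035, T=0.258, ωT=0.931225, cosh=1.465843, sinh=1.071773; start (x,ẋ)=(-0.115527, -0.615279) → end (x,ẋ)=(-0.540013, -2.909736)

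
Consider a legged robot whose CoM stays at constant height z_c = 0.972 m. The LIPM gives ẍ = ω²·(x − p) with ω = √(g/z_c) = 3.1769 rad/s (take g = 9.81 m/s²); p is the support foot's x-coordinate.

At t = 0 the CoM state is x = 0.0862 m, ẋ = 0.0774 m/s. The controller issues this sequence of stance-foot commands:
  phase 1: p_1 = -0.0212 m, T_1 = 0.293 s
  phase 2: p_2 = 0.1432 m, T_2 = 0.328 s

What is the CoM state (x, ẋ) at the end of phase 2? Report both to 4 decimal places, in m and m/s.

x = 0.3607, ẋ = 0.8386

phase 1: p=-0.0212, T=0.293, ωT=0.930832, cosh=1.465422, sinh=1.071196; start (x,ẋ)=(0.086200, 0.077400) → end (x,ẋ)=(0.162284, 0.478915)
phase 2: p=0.1432, T=0.328, ωT=1.042023, cosh=1.593844, sinh=1.241103; start (x,ẋ)=(0.162284, 0.478915) → end (x,ẋ)=(0.360713, 0.838562)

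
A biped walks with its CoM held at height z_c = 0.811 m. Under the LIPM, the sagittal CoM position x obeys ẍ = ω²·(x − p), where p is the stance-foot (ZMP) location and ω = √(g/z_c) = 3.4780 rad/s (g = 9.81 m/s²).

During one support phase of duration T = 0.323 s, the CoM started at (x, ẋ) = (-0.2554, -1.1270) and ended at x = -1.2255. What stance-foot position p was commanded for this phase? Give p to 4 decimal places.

ωT = 3.4780·0.323 = 1.123394; cosh(ωT) = 1.700224, sinh(ωT) = 1.375050
x(T) = p + (x₀−p)·cosh(ωT) + (ẋ₀/ω)·sinh(ωT) ⇒ p·(1 − cosh) = x(T) − x₀·cosh − (ẋ₀/ω)·sinh
numerator   = -1.2255 − (-0.2554)·1.700224 − (-1.1270/3.4780)·1.375050 = -0.345696
denominator = 1 − 1.700224 = -0.700224
p = -0.345696 / -0.700224 = 0.4937

p = 0.4937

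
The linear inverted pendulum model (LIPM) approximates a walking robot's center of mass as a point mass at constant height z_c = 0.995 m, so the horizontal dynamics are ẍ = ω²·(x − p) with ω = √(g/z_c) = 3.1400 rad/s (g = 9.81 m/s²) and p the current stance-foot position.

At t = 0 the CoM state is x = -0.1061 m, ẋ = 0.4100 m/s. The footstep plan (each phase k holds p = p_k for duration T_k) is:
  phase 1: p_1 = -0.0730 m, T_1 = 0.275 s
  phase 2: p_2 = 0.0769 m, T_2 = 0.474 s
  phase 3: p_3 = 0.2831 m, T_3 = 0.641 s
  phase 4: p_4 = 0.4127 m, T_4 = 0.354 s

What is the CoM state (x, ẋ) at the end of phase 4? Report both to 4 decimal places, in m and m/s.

x = 1.9371, ẋ = 4.9558

phase 1: p=-0.0730, T=0.275, ωT=0.863500, cosh=1.396565, sinh=0.974881; start (x,ẋ)=(-0.106100, 0.410000) → end (x,ẋ)=(0.008067, 0.471268)
phase 2: p=0.0769, T=0.474, ωT=1.488360, cosh=2.327784, sinh=2.102041; start (x,ẋ)=(0.008067, 0.471268) → end (x,ẋ)=(0.232158, 0.642685)
phase 3: p=0.2831, T=0.641, ωT=2.012740, cosh=3.808708, sinh=3.675086; start (x,ẋ)=(0.232158, 0.642685) → end (x,ẋ)=(0.841281, 1.859939)
phase 4: p=0.4127, T=0.354, ωT=1.111560, cosh=1.684070, sinh=1.355025; start (x,ẋ)=(0.841281, 1.859939) → end (x,ẋ)=(1.937093, 4.955787)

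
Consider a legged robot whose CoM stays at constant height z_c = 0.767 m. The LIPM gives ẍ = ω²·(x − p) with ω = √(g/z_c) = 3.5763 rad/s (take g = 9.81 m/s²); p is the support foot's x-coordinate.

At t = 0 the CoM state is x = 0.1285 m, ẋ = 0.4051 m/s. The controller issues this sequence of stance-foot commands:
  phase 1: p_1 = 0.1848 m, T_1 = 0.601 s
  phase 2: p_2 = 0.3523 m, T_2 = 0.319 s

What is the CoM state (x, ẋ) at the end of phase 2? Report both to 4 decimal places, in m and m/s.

x = 0.8251, ẋ = 1.9049

phase 1: p=0.1848, T=0.601, ωT=2.149356, cosh=4.347947, sinh=4.231387; start (x,ẋ)=(0.128500, 0.405100) → end (x,ẋ)=(0.419315, 0.909382)
phase 2: p=0.3523, T=0.319, ωT=1.140840, cosh=1.724473, sinh=1.404922; start (x,ẋ)=(0.419315, 0.909382) → end (x,ẋ)=(0.825109, 1.904914)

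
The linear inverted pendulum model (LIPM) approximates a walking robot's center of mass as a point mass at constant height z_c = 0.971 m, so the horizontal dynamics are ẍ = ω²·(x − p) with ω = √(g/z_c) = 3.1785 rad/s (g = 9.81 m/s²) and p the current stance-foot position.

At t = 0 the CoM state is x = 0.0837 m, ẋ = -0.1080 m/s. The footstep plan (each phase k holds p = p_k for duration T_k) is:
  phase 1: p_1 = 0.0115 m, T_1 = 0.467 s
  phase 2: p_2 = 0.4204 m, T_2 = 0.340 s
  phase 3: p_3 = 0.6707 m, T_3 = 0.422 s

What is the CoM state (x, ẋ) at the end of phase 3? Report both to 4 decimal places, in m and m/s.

x = -1.2114, ẋ = -5.6656

phase 1: p=0.0115, T=0.467, ωT=1.484360, cosh=2.319393, sinh=2.092746; start (x,ẋ)=(0.083700, -0.108000) → end (x,ẋ)=(0.107852, 0.229765)
phase 2: p=0.4204, T=0.340, ωT=1.080690, cosh=1.643037, sinh=1.303675; start (x,ẋ)=(0.107852, 0.229765) → end (x,ẋ)=(0.001112, -0.917602)
phase 3: p=0.6707, T=0.422, ωT=1.341327, cosh=2.042807, sinh=1.781308; start (x,ẋ)=(0.001112, -0.917602) → end (x,ẋ)=(-1.211386, -5.665618)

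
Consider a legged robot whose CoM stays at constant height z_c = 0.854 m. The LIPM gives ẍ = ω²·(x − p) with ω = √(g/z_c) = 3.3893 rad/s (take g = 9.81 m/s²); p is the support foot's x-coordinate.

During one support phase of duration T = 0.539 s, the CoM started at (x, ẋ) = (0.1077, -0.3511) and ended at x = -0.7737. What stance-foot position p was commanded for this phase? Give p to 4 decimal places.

p = 0.3673

ωT = 3.3893·0.539 = 1.826833; cosh(ωT) = 3.187548, sinh(ωT) = 3.026625
x(T) = p + (x₀−p)·cosh(ωT) + (ẋ₀/ω)·sinh(ωT) ⇒ p·(1 − cosh) = x(T) − x₀·cosh − (ẋ₀/ω)·sinh
numerator   = -0.7737 − (0.1077)·3.187548 − (-0.3511/3.3893)·3.026625 = -0.803469
denominator = 1 − 3.187548 = -2.187548
p = -0.803469 / -2.187548 = 0.3673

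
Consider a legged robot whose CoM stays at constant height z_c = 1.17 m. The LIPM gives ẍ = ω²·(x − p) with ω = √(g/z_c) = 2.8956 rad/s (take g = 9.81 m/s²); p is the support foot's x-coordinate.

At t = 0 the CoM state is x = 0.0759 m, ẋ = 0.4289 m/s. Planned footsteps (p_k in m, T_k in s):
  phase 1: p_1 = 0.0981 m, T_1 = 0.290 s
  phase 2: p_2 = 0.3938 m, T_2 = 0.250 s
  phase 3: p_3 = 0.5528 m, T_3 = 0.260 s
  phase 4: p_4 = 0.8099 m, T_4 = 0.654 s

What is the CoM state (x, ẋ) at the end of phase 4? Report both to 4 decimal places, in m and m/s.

x = -1.2566, ẋ = -5.8022

phase 1: p=0.0981, T=0.290, ωT=0.839724, cosh=1.373779, sinh=0.941949; start (x,ẋ)=(0.075900, 0.428900) → end (x,ẋ)=(0.207125, 0.528663)
phase 2: p=0.3938, T=0.250, ωT=0.723900, cosh=1.273659, sinh=0.788802; start (x,ẋ)=(0.207125, 0.528663) → end (x,ẋ)=(0.300055, 0.246960)
phase 3: p=0.5528, T=0.260, ωT=0.752856, cosh=1.297037, sinh=0.826018; start (x,ẋ)=(0.300055, 0.246960) → end (x,ẋ)=(0.295429, -0.284204)
phase 4: p=0.8099, T=0.654, ωT=1.893722, cosh=3.397283, sinh=3.246772; start (x,ẋ)=(0.295429, -0.284204) → end (x,ẋ)=(-1.256574, -5.802242)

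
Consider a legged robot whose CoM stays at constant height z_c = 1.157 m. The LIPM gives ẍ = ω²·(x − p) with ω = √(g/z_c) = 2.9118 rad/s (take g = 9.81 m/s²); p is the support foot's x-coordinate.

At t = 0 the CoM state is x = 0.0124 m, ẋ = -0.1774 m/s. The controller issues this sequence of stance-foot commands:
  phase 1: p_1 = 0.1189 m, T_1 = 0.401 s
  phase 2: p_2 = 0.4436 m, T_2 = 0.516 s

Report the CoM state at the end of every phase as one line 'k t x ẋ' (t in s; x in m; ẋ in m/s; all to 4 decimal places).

1 0.4010 -0.1573 -0.7629
2 0.9170 -1.5325 -5.5343

phase 1: p=0.1189, T=0.401, ωT=1.167632, cosh=1.762737, sinh=1.451634; start (x,ẋ)=(0.012400, -0.177400) → end (x,ẋ)=(-0.157272, -0.762871)
phase 2: p=0.4436, T=0.516, ωT=1.502489, cosh=2.357716, sinh=2.135141; start (x,ẋ)=(-0.157272, -0.762871) → end (x,ẋ)=(-1.532477, -5.534314)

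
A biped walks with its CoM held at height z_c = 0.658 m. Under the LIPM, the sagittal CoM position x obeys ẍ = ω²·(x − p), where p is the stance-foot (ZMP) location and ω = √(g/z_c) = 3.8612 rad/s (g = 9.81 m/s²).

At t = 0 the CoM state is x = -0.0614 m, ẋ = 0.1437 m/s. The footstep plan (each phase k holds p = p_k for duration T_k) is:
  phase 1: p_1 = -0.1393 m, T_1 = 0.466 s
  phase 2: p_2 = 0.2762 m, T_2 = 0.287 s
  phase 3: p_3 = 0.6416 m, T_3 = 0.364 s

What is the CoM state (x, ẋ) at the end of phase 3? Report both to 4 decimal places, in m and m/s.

phase 1: p=-0.1393, T=0.466, ωT=1.799319, cosh=3.105471, sinh=2.940059; start (x,ẋ)=(-0.061400, 0.143700) → end (x,ẋ)=(0.212035, 1.330589)
phase 2: p=0.2762, T=0.287, ωT=1.108164, cosh=1.679479, sinh=1.349315; start (x,ẋ)=(0.212035, 1.330589) → end (x,ẋ)=(0.633416, 1.900397)
phase 3: p=0.6416, T=0.364, ωT=1.405477, cosh=2.161360, sinh=1.916110; start (x,ẋ)=(0.633416, 1.900397) → end (x,ẋ)=(1.566979, 4.046895)

x = 1.5670, ẋ = 4.0469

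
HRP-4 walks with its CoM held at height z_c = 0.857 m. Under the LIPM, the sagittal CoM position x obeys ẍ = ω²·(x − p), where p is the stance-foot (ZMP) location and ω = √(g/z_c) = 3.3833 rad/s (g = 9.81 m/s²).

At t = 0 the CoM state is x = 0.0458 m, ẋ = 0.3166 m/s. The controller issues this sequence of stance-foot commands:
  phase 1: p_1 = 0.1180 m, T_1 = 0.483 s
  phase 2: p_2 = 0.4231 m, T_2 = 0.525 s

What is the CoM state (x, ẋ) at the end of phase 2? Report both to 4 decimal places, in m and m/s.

phase 1: p=0.1180, T=0.483, ωT=1.634134, cosh=2.660069, sinh=2.464948; start (x,ẋ)=(0.045800, 0.316600) → end (x,ẋ)=(0.156606, 0.240055)
phase 2: p=0.4231, T=0.525, ωT=1.776233, cosh=3.038416, sinh=2.869142; start (x,ẋ)=(0.156606, 0.240055) → end (x,ẋ)=(-0.183046, -1.857515)

x = -0.1830, ẋ = -1.8575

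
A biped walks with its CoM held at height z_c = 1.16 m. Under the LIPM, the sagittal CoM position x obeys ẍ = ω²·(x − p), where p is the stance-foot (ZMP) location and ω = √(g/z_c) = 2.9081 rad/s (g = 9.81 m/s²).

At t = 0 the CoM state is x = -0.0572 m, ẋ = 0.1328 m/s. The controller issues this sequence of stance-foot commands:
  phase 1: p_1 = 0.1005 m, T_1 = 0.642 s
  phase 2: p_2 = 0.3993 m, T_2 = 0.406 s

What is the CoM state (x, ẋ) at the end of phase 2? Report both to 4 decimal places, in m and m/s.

phase 1: p=0.1005, T=0.642, ωT=1.867000, cosh=3.311724, sinh=3.157138; start (x,ẋ)=(-0.057200, 0.132800) → end (x,ẋ)=(-0.277586, -1.008090)
phase 2: p=0.3993, T=0.406, ωT=1.180689, cosh=1.781842, sinh=1.474774; start (x,ẋ)=(-0.277586, -1.008090) → end (x,ẋ)=(-1.318033, -4.699281)

x = -1.3180, ẋ = -4.6993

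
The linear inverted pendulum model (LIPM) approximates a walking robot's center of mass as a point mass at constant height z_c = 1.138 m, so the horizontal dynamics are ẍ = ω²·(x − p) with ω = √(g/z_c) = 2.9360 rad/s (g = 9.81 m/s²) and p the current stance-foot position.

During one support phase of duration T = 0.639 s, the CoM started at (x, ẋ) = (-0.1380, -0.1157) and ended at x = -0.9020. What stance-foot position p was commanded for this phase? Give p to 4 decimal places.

ωT = 2.9360·0.639 = 1.876104; cosh(ωT) = 3.340604, sinh(ωT) = 3.187418
x(T) = p + (x₀−p)·cosh(ωT) + (ẋ₀/ω)·sinh(ωT) ⇒ p·(1 − cosh) = x(T) − x₀·cosh − (ẋ₀/ω)·sinh
numerator   = -0.9020 − (-0.1380)·3.340604 − (-0.1157/2.9360)·3.187418 = -0.315389
denominator = 1 − 3.340604 = -2.340604
p = -0.315389 / -2.340604 = 0.1347

p = 0.1347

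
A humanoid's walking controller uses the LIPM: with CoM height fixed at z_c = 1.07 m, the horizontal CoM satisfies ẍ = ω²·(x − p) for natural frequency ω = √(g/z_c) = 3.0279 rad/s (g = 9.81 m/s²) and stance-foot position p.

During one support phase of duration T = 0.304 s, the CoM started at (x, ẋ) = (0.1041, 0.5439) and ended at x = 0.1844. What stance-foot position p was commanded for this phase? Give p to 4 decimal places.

ωT = 3.0279·0.304 = 0.920482; cosh(ωT) = 1.454413, sinh(ωT) = 1.056086
x(T) = p + (x₀−p)·cosh(ωT) + (ẋ₀/ω)·sinh(ωT) ⇒ p·(1 − cosh) = x(T) − x₀·cosh − (ẋ₀/ω)·sinh
numerator   = 0.1844 − (0.1041)·1.454413 − (0.5439/3.0279)·1.056086 = -0.156709
denominator = 1 − 1.454413 = -0.454413
p = -0.156709 / -0.454413 = 0.3449

p = 0.3449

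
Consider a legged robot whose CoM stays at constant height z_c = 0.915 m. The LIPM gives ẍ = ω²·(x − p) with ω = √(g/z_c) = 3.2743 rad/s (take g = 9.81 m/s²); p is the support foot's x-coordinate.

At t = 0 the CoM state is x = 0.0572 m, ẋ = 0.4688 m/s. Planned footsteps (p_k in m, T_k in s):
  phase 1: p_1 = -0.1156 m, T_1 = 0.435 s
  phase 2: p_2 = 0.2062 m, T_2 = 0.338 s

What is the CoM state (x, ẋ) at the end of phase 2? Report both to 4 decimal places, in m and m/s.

x = 1.6529, ẋ = 5.0776

phase 1: p=-0.1156, T=0.435, ωT=1.424321, cosh=2.197853, sinh=1.957181; start (x,ẋ)=(0.057200, 0.468800) → end (x,ẋ)=(0.544410, 2.137724)
phase 2: p=0.2062, T=0.338, ωT=1.106713, cosh=1.677523, sinh=1.346879; start (x,ẋ)=(0.544410, 2.137724) → end (x,ẋ)=(1.652904, 5.077615)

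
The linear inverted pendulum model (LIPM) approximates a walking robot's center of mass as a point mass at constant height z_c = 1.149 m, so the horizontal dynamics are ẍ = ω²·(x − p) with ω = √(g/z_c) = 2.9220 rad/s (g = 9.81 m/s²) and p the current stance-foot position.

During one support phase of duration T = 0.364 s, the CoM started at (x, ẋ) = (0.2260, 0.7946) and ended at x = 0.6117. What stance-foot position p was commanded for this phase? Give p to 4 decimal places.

p = 0.1636

ωT = 2.9220·0.364 = 1.063608; cosh(ωT) = 1.621006, sinh(ωT) = 1.275798
x(T) = p + (x₀−p)·cosh(ωT) + (ẋ₀/ω)·sinh(ωT) ⇒ p·(1 − cosh) = x(T) − x₀·cosh − (ẋ₀/ω)·sinh
numerator   = 0.6117 − (0.2260)·1.621006 − (0.7946/2.9220)·1.275798 = -0.101584
denominator = 1 − 1.621006 = -0.621006
p = -0.101584 / -0.621006 = 0.1636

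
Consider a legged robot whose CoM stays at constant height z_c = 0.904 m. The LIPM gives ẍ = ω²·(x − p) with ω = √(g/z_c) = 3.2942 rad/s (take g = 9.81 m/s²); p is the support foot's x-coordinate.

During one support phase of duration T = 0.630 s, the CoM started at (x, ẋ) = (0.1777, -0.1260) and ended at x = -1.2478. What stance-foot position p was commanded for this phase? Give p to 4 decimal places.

p = 0.5964

ωT = 3.2942·0.630 = 2.075346; cosh(ωT) = 4.046408, sinh(ωT) = 3.920895
x(T) = p + (x₀−p)·cosh(ωT) + (ẋ₀/ω)·sinh(ωT) ⇒ p·(1 − cosh) = x(T) − x₀·cosh − (ẋ₀/ω)·sinh
numerator   = -1.2478 − (0.1777)·4.046408 − (-0.1260/3.2942)·3.920895 = -1.816876
denominator = 1 − 4.046408 = -3.046408
p = -1.816876 / -3.046408 = 0.5964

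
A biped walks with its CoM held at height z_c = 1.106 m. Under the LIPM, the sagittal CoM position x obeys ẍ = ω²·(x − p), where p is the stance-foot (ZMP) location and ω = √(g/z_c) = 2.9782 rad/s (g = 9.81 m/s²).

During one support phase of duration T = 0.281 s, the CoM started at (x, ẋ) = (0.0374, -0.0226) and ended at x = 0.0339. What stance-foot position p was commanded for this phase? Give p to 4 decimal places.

ωT = 2.9782·0.281 = 0.836874; cosh(ωT) = 1.371100, sinh(ωT) = 0.938038
x(T) = p + (x₀−p)·cosh(ωT) + (ẋ₀/ω)·sinh(ωT) ⇒ p·(1 − cosh) = x(T) − x₀·cosh − (ẋ₀/ω)·sinh
numerator   = 0.0339 − (0.0374)·1.371100 − (-0.0226/2.9782)·0.938038 = -0.010261
denominator = 1 − 1.371100 = -0.371100
p = -0.010261 / -0.371100 = 0.0276

p = 0.0276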